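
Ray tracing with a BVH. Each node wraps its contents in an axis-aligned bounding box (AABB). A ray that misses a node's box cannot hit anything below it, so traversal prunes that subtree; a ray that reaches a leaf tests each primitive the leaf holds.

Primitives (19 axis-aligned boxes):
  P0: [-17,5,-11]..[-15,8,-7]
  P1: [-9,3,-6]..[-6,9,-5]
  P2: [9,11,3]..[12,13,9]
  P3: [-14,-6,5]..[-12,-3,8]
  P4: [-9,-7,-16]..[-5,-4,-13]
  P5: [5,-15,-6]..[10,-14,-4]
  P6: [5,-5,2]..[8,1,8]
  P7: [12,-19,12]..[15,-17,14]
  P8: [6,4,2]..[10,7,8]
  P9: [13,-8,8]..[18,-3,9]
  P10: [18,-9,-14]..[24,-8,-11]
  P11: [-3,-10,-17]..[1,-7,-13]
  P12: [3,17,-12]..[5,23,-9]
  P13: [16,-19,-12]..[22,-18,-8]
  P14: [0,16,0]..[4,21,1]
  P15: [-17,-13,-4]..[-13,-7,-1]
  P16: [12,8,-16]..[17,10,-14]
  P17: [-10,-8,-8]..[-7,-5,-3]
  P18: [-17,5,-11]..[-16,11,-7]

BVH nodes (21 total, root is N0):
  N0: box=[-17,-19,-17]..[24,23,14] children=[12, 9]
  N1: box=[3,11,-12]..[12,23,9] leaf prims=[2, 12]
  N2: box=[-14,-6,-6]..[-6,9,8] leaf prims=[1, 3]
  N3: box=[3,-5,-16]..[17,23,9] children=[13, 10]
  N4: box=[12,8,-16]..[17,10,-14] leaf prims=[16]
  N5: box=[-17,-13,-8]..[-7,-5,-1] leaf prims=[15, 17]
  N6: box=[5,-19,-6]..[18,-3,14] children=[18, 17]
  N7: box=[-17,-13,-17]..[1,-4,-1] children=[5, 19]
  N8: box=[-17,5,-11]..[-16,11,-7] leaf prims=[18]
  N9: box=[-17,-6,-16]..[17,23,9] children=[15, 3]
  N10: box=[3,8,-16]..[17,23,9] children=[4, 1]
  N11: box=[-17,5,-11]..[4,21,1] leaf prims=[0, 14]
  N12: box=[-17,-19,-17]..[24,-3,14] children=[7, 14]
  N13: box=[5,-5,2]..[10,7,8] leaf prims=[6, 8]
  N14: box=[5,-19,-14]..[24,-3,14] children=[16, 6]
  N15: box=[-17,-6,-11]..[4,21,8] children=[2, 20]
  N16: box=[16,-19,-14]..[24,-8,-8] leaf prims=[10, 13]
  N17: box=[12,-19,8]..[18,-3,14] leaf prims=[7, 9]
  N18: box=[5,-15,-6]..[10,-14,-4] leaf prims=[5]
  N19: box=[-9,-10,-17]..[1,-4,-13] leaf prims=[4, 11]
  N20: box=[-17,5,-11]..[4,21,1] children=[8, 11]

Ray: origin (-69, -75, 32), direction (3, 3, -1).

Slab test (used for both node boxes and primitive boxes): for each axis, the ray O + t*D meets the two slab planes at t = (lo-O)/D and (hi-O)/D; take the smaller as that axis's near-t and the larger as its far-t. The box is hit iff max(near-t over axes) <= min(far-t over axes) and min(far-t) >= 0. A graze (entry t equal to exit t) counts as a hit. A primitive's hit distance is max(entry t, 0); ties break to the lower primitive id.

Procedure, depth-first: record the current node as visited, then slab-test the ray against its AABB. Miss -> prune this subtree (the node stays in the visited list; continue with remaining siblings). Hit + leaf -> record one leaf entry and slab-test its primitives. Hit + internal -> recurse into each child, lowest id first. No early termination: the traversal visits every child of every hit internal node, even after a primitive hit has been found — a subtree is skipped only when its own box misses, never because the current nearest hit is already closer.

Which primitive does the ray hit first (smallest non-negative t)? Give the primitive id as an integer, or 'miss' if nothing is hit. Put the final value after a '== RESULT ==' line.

Walk:
N0 x:[52/3,31] y:[56/3,98/3] z:[18,49] -> hit [56/3,31], descend [9, 12]
  N9 x:[52/3,86/3] y:[23,98/3] z:[23,48] -> hit [23,86/3], descend [3, 15]
    N3 x:[24,86/3] y:[70/3,98/3] z:[23,48] -> hit [24,86/3], descend [10, 13]
      N10 x:[24,86/3] y:[83/3,98/3] z:[23,48] -> hit [83/3,86/3], descend [1, 4]
        N1 x:[24,27] y:[86/3,98/3] z:[23,44] -> miss, prune
        N4 x:[27,86/3] y:[83/3,85/3] z:[46,48] -> miss, prune
      N13 x:[74/3,79/3] y:[70/3,82/3] z:[24,30] -> hit [74/3,79/3] leaf, test {P6@t=74/3, P8@t=79/3}
    N15 x:[52/3,73/3] y:[23,32] z:[24,43] -> hit [24,73/3], descend [2, 20]
      N2 x:[55/3,21] y:[23,28] z:[24,38] -> miss, prune
      N20 x:[52/3,73/3] y:[80/3,32] z:[31,43] -> miss, prune
  N12 x:[52/3,31] y:[56/3,24] z:[18,49] -> hit [56/3,24], descend [7, 14]
    N7 x:[52/3,70/3] y:[62/3,71/3] z:[33,49] -> miss, prune
    N14 x:[74/3,31] y:[56/3,24] z:[18,46] -> miss, prune

order=[0, 9, 3, 10, 1, 4, 13, 15, 2, 20, 12, 7, 14]  |boxes|=13  |leaves|=1  hit=P6

== RESULT ==
6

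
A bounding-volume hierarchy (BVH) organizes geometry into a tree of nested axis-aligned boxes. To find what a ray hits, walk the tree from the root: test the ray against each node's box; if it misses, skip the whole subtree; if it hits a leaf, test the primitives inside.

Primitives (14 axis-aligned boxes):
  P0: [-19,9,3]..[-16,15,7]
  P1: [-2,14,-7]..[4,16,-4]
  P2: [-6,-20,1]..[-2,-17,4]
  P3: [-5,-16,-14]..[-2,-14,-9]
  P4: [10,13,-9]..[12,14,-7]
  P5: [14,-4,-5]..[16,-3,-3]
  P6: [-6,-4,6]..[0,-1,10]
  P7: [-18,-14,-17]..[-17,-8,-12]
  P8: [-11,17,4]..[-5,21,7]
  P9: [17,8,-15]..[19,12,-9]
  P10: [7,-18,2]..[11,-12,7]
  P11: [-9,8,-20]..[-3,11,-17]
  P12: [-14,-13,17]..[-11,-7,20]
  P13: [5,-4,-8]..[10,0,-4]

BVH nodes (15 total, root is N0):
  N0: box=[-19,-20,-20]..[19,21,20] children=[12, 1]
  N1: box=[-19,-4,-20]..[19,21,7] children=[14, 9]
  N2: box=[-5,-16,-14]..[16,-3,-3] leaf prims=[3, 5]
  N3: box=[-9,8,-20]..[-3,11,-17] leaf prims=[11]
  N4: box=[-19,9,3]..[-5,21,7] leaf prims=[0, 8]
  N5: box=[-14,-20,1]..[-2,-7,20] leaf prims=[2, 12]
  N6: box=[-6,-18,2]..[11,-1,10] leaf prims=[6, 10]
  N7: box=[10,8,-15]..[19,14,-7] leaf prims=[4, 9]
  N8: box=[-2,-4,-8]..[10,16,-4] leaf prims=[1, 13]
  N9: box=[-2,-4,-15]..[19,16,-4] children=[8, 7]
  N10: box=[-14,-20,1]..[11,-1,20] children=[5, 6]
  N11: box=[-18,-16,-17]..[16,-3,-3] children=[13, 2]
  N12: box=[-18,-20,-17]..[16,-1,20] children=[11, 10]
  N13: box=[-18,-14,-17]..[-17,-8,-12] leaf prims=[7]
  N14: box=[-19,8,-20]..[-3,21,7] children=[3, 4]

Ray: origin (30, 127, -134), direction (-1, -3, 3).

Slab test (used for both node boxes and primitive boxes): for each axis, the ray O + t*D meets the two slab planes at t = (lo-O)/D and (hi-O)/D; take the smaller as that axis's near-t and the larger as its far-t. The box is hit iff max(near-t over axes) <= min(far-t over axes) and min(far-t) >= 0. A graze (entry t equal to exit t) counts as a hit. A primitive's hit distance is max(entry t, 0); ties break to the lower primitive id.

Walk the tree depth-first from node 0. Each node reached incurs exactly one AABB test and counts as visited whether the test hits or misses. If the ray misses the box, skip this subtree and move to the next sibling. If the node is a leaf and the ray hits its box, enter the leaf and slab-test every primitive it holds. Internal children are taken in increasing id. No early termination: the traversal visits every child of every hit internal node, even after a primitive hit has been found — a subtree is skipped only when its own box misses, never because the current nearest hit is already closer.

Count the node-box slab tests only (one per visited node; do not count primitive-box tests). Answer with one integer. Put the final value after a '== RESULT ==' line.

Trace the traversal:
N0 x:[11,49] y:[106/3,49] z:[38,154/3] -> hit [38,49], descend [1, 12]
  N1 x:[11,49] y:[106/3,131/3] z:[38,47] -> hit [38,131/3], descend [9, 14]
    N9 x:[11,32] y:[37,131/3] z:[119/3,130/3] -> miss, prune
    N14 x:[33,49] y:[106/3,119/3] z:[38,47] -> hit [38,119/3], descend [3, 4]
      N3 x:[33,39] y:[116/3,119/3] z:[38,39] -> hit [116/3,39] leaf, test {P11@t=116/3}
      N4 x:[35,49] y:[106/3,118/3] z:[137/3,47] -> miss, prune
  N12 x:[14,48] y:[128/3,49] z:[39,154/3] -> hit [128/3,48], descend [10, 11]
    N10 x:[19,44] y:[128/3,49] z:[45,154/3] -> miss, prune
    N11 x:[14,48] y:[130/3,143/3] z:[39,131/3] -> hit [130/3,131/3], descend [2, 13]
      N2 x:[14,35] y:[130/3,143/3] z:[40,131/3] -> miss, prune
      N13 x:[47,48] y:[45,47] z:[39,122/3] -> miss, prune

order=[0, 1, 9, 14, 3, 4, 12, 10, 11, 2, 13]  |boxes|=11  |leaves|=1  hit=P11

== RESULT ==
11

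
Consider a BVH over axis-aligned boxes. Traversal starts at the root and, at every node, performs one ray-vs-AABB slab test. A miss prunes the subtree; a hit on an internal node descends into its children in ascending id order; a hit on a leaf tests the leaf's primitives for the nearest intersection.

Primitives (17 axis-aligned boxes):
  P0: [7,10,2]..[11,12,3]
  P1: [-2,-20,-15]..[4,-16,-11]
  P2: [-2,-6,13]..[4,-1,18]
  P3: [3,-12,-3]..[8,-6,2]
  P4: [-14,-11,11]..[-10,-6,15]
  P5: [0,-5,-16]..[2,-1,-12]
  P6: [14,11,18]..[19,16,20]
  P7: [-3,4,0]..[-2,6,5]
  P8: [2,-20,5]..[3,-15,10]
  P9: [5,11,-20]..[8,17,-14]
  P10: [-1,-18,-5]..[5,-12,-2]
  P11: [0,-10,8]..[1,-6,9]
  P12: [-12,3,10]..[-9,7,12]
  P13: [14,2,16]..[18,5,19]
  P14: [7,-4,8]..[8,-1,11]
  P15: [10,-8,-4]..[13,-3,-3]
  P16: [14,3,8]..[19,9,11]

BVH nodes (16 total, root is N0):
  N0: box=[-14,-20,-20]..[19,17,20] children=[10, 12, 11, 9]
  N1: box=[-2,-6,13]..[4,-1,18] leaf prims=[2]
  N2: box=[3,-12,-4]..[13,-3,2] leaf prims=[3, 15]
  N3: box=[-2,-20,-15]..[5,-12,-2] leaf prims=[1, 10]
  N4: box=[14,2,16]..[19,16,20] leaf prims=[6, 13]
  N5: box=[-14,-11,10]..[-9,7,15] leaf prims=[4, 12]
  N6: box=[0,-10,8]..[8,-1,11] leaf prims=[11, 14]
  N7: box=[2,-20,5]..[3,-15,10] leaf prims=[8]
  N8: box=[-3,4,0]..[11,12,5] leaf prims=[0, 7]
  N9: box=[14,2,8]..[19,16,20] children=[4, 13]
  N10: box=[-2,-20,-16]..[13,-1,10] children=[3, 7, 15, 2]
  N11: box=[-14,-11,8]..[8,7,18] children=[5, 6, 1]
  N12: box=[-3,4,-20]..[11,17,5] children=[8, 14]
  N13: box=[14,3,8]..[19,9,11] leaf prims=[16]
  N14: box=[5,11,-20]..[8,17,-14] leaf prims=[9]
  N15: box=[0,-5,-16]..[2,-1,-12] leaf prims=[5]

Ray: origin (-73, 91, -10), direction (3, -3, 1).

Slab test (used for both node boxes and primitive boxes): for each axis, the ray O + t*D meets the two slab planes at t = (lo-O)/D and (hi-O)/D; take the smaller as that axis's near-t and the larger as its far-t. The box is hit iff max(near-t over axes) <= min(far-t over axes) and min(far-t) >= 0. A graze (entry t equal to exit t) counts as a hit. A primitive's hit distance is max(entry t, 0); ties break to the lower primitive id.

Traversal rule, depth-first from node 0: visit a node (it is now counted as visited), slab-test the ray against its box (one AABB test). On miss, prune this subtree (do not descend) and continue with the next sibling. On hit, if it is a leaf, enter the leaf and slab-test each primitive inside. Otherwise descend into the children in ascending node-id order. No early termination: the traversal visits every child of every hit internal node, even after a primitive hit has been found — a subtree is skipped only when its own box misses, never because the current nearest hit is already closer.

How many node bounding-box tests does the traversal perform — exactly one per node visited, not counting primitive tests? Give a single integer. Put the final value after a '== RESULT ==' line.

Walk:
N0 x:[59/3,92/3] y:[74/3,37] z:[-10,30] -> hit [74/3,30], descend [9, 10, 11, 12]
  N9 x:[29,92/3] y:[25,89/3] z:[18,30] -> hit [29,89/3], descend [4, 13]
    N4 x:[29,92/3] y:[25,89/3] z:[26,30] -> hit [29,89/3] leaf, test {P6(miss), P13@t=29}
    N13 x:[29,92/3] y:[82/3,88/3] z:[18,21] -> miss, prune
  N10 x:[71/3,86/3] y:[92/3,37] z:[-6,20] -> miss, prune
  N11 x:[59/3,27] y:[28,34] z:[18,28] -> miss, prune
  N12 x:[70/3,28] y:[74/3,29] z:[-10,15] -> miss, prune

Summary -> nodes [0, 9, 4, 13, 10, 11, 12]; box-tests=7; leaf-entries=1; first=P13

== RESULT ==
7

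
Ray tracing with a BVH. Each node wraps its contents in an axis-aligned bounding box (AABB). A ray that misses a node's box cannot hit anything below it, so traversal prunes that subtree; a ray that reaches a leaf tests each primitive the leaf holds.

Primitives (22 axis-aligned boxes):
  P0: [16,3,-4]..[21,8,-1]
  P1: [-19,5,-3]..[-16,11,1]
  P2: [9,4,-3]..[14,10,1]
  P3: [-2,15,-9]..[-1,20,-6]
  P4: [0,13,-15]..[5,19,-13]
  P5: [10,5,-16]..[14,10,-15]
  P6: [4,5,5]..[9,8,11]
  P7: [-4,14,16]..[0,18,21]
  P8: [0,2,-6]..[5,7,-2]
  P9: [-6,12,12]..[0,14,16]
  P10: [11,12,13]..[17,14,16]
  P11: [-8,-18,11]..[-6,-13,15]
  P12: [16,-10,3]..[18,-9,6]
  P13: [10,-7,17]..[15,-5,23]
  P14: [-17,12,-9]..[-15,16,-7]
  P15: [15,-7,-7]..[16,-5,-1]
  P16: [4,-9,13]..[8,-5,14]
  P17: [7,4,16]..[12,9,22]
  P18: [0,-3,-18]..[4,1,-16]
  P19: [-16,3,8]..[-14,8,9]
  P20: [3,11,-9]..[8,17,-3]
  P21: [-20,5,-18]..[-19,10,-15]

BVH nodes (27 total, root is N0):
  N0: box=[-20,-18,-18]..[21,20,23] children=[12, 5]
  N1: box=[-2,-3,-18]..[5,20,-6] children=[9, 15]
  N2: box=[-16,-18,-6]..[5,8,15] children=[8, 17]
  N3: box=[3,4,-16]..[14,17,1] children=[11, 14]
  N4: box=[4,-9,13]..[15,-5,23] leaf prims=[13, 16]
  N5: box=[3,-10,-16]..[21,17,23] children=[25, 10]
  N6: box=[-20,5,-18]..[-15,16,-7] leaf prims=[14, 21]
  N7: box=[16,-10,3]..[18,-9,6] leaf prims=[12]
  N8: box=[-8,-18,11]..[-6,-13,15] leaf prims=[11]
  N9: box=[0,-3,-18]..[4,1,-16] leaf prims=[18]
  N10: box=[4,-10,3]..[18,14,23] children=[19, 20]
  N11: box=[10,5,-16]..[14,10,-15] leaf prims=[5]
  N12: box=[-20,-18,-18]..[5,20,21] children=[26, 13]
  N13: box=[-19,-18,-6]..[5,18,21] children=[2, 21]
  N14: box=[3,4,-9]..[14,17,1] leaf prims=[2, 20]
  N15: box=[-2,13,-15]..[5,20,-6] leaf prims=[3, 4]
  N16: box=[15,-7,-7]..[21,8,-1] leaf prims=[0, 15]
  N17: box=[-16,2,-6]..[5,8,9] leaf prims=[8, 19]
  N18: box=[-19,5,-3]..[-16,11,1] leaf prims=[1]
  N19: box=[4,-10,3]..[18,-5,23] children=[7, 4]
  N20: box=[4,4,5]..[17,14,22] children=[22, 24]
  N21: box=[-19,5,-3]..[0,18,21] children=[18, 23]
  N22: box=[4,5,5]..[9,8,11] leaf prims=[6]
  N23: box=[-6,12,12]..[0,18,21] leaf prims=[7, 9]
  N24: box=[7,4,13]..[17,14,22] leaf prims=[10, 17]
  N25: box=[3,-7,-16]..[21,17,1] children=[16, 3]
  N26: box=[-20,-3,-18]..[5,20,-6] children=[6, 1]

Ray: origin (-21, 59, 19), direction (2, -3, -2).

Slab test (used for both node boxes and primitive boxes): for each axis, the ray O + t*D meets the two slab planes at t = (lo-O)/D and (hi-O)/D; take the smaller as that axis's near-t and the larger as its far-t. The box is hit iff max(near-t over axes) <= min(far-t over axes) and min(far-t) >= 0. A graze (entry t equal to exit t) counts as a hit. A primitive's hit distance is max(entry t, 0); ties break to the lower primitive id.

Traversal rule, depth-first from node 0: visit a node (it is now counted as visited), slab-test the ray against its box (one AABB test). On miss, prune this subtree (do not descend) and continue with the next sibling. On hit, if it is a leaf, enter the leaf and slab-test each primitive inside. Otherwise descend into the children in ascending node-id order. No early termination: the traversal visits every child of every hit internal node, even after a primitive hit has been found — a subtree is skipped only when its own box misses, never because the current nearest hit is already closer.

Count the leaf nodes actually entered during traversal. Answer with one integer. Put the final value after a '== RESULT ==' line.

Trace the traversal:
N0 x:[1/2,21] y:[13,77/3] z:[-2,37/2] -> hit [13,37/2], descend [5, 12]
  N5 x:[12,21] y:[14,23] z:[-2,35/2] -> hit [14,35/2], descend [10, 25]
    N10 x:[25/2,39/2] y:[15,23] z:[-2,8] -> miss, prune
    N25 x:[12,21] y:[14,22] z:[9,35/2] -> hit [14,35/2], descend [3, 16]
      N3 x:[12,35/2] y:[14,55/3] z:[9,35/2] -> hit [14,35/2], descend [11, 14]
        N11 x:[31/2,35/2] y:[49/3,18] z:[17,35/2] -> hit [17,35/2] leaf, test {P5@t=17}
        N14 x:[12,35/2] y:[14,55/3] z:[9,14] -> hit [14,14] leaf, test {P2(miss), P20@t=14}
      N16 x:[18,21] y:[17,22] z:[10,13] -> miss, prune
  N12 x:[1/2,13] y:[13,77/3] z:[-1,37/2] -> hit [13,13], descend [13, 26]
    N13 x:[1,13] y:[41/3,77/3] z:[-1,25/2] -> miss, prune
    N26 x:[1/2,13] y:[13,62/3] z:[25/2,37/2] -> hit [13,13], descend [1, 6]
      N1 x:[19/2,13] y:[13,62/3] z:[25/2,37/2] -> hit [13,13], descend [9, 15]
        N9 x:[21/2,25/2] y:[58/3,62/3] z:[35/2,37/2] -> miss, prune
        N15 x:[19/2,13] y:[13,46/3] z:[25/2,17] -> hit [13,13] leaf, test {P3(miss), P4(miss)}
      N6 x:[1/2,3] y:[43/3,18] z:[13,37/2] -> miss, prune

Summary -> nodes [0, 5, 10, 25, 3, 11, 14, 16, 12, 13, 26, 1, 9, 15, 6]; box-tests=15; leaf-entries=3; first=P20

== RESULT ==
3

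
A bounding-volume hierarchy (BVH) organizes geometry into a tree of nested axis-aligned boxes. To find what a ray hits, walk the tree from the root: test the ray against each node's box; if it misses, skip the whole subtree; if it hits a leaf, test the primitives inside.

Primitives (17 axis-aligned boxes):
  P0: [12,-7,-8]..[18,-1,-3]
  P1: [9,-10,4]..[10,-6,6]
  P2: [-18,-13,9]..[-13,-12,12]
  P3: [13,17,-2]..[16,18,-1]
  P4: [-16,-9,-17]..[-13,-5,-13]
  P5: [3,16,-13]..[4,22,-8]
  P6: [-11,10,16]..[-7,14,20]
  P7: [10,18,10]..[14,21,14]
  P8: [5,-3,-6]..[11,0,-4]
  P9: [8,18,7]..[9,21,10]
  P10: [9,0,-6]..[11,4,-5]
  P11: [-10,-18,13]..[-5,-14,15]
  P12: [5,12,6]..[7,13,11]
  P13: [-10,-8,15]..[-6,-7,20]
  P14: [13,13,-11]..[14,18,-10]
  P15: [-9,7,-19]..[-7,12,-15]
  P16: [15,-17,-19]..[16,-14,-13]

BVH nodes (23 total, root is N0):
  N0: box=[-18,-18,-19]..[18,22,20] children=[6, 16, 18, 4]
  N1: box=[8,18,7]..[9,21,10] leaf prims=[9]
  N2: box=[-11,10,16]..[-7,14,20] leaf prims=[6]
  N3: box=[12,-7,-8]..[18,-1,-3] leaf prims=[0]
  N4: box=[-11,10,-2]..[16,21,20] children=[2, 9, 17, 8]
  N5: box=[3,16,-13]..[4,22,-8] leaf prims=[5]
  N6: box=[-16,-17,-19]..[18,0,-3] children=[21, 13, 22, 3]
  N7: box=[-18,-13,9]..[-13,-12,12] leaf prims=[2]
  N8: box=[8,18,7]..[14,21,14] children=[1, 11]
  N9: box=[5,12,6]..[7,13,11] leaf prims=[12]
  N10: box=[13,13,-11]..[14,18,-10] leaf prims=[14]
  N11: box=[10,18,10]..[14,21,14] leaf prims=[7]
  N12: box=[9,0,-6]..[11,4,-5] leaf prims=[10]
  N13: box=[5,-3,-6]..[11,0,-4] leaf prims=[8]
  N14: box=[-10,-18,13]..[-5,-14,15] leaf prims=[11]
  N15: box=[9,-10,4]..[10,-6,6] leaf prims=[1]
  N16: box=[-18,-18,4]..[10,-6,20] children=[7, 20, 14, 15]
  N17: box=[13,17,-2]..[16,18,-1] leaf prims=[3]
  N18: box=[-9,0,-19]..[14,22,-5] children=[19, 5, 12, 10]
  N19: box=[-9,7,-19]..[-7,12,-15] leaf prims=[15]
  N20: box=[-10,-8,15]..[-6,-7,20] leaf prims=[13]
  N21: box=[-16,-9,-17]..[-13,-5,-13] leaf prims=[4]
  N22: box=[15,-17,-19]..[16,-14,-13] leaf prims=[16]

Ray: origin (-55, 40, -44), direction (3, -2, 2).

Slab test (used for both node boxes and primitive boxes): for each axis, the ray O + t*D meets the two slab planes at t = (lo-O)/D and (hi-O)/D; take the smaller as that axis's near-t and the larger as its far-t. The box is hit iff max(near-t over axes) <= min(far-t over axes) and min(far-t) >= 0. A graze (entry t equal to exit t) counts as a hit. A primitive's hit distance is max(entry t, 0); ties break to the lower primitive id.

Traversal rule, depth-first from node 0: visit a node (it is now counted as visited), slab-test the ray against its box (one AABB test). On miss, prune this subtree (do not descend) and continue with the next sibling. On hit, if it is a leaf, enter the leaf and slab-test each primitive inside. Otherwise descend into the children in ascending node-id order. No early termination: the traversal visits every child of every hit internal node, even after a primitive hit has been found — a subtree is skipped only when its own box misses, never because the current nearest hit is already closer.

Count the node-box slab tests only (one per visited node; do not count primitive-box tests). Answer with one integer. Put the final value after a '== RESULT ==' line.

Trace the traversal:
N0 x:[37/3,73/3] y:[9,29] z:[25/2,32] -> hit [25/2,73/3], descend [4, 6, 16, 18]
  N4 x:[44/3,71/3] y:[19/2,15] z:[21,32] -> miss, prune
  N6 x:[13,73/3] y:[20,57/2] z:[25/2,41/2] -> hit [20,41/2], descend [3, 13, 21, 22]
    N3 x:[67/3,73/3] y:[41/2,47/2] z:[18,41/2] -> miss, prune
    N13 x:[20,22] y:[20,43/2] z:[19,20] -> hit [20,20] leaf, test {P8@t=20}
    N21 x:[13,14] y:[45/2,49/2] z:[27/2,31/2] -> miss, prune
    N22 x:[70/3,71/3] y:[27,57/2] z:[25/2,31/2] -> miss, prune
  N16 x:[37/3,65/3] y:[23,29] z:[24,32] -> miss, prune
  N18 x:[46/3,23] y:[9,20] z:[25/2,39/2] -> hit [46/3,39/2], descend [5, 10, 12, 19]
    N5 x:[58/3,59/3] y:[9,12] z:[31/2,18] -> miss, prune
    N10 x:[68/3,23] y:[11,27/2] z:[33/2,17] -> miss, prune
    N12 x:[64/3,22] y:[18,20] z:[19,39/2] -> miss, prune
    N19 x:[46/3,16] y:[14,33/2] z:[25/2,29/2] -> miss, prune

Summary -> nodes [0, 4, 6, 3, 13, 21, 22, 16, 18, 5, 10, 12, 19]; box-tests=13; leaf-entries=1; first=P8

== RESULT ==
13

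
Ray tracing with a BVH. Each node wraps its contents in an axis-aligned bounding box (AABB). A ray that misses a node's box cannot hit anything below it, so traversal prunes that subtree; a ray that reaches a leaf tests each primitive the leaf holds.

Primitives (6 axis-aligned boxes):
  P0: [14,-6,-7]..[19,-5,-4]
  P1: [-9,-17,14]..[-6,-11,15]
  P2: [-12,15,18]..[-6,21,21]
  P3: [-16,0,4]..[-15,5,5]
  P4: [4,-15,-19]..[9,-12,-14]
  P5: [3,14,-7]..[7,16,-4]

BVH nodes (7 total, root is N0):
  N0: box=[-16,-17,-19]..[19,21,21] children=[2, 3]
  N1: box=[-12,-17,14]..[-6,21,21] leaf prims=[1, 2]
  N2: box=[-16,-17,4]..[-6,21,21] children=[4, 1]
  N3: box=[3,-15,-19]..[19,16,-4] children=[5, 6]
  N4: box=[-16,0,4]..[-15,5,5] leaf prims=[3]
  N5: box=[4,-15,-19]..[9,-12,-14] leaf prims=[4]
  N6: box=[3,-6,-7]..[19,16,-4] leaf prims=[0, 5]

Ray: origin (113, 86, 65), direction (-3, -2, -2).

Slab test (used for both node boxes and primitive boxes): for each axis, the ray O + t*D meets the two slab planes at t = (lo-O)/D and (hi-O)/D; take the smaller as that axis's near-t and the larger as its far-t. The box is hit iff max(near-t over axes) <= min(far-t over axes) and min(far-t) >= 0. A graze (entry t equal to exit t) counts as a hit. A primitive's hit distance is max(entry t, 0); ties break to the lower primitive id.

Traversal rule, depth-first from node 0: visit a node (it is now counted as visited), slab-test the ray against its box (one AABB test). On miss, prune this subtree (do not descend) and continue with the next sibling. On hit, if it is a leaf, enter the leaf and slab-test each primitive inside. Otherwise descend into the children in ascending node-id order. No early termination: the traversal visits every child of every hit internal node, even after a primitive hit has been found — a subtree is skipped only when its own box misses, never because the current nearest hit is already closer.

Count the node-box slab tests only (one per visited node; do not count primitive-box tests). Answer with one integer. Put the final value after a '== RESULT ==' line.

Trace the traversal:
N0 x:[94/3,43] y:[65/2,103/2] z:[22,42] -> hit [65/2,42], descend [2, 3]
  N2 x:[119/3,43] y:[65/2,103/2] z:[22,61/2] -> miss, prune
  N3 x:[94/3,110/3] y:[35,101/2] z:[69/2,42] -> hit [35,110/3], descend [5, 6]
    N5 x:[104/3,109/3] y:[49,101/2] z:[79/2,42] -> miss, prune
    N6 x:[94/3,110/3] y:[35,46] z:[69/2,36] -> hit [35,36] leaf, test {P0(miss), P5@t=106/3}

Summary -> nodes [0, 2, 3, 5, 6]; box-tests=5; leaf-entries=1; first=P5

== RESULT ==
5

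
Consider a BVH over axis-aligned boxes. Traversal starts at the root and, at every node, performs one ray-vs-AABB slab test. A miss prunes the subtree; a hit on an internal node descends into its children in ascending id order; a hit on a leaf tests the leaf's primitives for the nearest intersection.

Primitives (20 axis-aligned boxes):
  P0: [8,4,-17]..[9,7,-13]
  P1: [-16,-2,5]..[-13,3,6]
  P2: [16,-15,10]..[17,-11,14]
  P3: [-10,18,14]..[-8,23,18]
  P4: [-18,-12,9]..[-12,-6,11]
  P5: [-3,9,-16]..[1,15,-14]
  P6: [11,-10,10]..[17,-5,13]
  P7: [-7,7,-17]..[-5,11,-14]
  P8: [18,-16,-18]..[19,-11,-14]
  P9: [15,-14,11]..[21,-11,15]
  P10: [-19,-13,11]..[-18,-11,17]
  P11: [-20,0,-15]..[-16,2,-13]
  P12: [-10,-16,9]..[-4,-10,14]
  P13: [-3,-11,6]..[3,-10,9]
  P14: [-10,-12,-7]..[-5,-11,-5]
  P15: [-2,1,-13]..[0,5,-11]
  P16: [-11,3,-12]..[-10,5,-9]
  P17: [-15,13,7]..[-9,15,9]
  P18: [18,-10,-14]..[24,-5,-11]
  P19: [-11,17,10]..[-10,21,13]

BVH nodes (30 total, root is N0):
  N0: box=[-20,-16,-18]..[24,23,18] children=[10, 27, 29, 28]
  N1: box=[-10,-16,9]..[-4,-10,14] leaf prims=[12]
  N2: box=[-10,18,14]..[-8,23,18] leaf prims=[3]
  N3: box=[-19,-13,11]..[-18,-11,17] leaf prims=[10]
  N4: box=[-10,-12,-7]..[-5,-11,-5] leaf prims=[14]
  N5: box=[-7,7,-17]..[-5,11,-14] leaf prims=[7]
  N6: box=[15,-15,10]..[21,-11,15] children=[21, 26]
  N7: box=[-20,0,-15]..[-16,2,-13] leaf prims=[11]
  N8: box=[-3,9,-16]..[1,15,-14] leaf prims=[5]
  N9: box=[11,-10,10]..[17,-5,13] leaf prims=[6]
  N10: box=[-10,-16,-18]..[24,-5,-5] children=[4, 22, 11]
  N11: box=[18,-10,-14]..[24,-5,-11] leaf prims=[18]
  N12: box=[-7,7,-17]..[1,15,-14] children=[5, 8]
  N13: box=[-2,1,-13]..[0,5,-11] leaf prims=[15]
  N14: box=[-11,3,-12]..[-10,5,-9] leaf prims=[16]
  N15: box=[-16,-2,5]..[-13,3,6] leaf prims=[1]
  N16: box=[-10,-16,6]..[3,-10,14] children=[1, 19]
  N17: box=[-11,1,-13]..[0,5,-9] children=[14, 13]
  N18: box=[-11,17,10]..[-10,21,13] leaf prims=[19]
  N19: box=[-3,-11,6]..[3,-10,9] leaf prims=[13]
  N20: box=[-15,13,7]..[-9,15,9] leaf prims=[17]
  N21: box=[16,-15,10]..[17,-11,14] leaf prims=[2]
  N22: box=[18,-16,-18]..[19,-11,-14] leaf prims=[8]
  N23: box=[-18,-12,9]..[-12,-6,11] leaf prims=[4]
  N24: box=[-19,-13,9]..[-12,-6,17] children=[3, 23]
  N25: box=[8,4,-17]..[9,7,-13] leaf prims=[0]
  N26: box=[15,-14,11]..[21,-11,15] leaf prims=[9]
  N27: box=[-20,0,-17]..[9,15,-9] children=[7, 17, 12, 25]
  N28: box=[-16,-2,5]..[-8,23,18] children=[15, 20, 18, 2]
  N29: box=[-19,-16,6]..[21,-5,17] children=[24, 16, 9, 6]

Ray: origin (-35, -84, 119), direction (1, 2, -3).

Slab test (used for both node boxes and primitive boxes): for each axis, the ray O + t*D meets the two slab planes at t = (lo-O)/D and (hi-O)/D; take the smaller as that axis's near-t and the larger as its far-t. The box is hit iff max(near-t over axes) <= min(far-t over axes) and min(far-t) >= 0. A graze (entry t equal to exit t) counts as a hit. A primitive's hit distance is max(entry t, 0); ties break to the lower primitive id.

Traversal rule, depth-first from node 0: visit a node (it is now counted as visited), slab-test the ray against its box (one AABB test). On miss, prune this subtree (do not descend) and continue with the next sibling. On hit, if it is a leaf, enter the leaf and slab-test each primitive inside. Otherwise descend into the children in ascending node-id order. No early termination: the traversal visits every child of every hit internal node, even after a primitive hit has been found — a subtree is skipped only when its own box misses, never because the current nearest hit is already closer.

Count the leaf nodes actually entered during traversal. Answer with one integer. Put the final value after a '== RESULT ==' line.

Walk:
N0 x:[15,59] y:[34,107/2] z:[101/3,137/3] -> hit [34,137/3], descend [10, 27, 28, 29]
  N10 x:[25,59] y:[34,79/2] z:[124/3,137/3] -> miss, prune
  N27 x:[15,44] y:[42,99/2] z:[128/3,136/3] -> hit [128/3,44], descend [7, 12, 17, 25]
    N7 x:[15,19] y:[42,43] z:[44,134/3] -> miss, prune
    N12 x:[28,36] y:[91/2,99/2] z:[133/3,136/3] -> miss, prune
    N17 x:[24,35] y:[85/2,89/2] z:[128/3,44] -> miss, prune
    N25 x:[43,44] y:[44,91/2] z:[44,136/3] -> hit [44,44] leaf, test {P0@t=44}
  N28 x:[19,27] y:[41,107/2] z:[101/3,38] -> miss, prune
  N29 x:[16,56] y:[34,79/2] z:[34,113/3] -> hit [34,113/3], descend [6, 9, 16, 24]
    N6 x:[50,56] y:[69/2,73/2] z:[104/3,109/3] -> miss, prune
    N9 x:[46,52] y:[37,79/2] z:[106/3,109/3] -> miss, prune
    N16 x:[25,38] y:[34,37] z:[35,113/3] -> hit [35,37], descend [1, 19]
      N1 x:[25,31] y:[34,37] z:[35,110/3] -> miss, prune
      N19 x:[32,38] y:[73/2,37] z:[110/3,113/3] -> hit [110/3,37] leaf, test {P13@t=110/3}
    N24 x:[16,23] y:[71/2,39] z:[34,110/3] -> miss, prune

Visited [0, 10, 27, 7, 12, 17, 25, 28, 29, 6, 9, 16, 1, 19, 24]. Tests: 15 box, 2 leaf. Nearest: P13.

== RESULT ==
2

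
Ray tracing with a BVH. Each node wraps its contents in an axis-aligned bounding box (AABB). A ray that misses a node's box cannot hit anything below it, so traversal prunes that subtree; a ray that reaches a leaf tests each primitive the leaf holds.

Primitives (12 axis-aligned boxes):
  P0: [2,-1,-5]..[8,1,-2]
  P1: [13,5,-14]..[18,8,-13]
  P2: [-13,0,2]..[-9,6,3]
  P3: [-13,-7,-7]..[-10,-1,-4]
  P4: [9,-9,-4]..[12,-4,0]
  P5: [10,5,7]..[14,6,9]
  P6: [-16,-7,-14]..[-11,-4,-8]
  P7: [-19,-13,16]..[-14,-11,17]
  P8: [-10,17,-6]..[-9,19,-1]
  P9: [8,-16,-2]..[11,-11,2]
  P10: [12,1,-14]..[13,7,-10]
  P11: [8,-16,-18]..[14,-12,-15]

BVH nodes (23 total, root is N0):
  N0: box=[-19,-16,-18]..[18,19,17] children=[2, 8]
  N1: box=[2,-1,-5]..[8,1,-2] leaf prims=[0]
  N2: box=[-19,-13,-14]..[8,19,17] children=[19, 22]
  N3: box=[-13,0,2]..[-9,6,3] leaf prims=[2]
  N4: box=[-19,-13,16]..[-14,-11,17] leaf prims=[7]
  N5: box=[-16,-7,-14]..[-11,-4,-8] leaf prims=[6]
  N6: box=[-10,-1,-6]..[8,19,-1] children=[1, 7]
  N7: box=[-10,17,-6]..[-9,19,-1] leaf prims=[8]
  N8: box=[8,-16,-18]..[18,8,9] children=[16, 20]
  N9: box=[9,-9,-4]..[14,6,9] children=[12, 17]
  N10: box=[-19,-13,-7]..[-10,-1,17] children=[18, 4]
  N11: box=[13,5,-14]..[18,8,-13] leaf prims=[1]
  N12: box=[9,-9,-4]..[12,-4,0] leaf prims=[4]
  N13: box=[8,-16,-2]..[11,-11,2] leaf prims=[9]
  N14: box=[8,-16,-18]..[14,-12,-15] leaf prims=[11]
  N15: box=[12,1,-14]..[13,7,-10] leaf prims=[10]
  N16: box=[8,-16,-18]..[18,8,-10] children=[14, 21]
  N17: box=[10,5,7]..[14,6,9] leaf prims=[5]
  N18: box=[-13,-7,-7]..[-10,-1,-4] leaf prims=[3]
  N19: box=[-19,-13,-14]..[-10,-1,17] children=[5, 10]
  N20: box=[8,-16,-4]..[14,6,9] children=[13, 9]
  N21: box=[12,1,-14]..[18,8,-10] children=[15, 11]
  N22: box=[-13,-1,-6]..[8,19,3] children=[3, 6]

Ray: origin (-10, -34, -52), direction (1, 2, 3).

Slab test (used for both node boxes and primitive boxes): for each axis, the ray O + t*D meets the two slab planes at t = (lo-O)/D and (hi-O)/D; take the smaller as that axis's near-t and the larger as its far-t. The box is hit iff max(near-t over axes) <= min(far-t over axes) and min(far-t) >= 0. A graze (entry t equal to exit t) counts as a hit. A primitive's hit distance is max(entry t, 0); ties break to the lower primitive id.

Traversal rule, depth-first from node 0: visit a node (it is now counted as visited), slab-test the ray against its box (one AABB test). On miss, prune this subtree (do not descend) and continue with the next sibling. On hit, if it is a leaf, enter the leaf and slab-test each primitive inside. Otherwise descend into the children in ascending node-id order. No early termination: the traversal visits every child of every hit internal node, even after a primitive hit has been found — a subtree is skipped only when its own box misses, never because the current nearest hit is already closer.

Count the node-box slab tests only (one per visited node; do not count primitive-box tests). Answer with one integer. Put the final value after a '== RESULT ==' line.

Trace the traversal:
N0 x:[-9,28] y:[9,53/2] z:[34/3,23] -> hit [34/3,23], descend [2, 8]
  N2 x:[-9,18] y:[21/2,53/2] z:[38/3,23] -> hit [38/3,18], descend [19, 22]
    N19 x:[-9,0] y:[21/2,33/2] z:[38/3,23] -> miss, prune
    N22 x:[-3,18] y:[33/2,53/2] z:[46/3,55/3] -> hit [33/2,18], descend [3, 6]
      N3 x:[-3,1] y:[17,20] z:[18,55/3] -> miss, prune
      N6 x:[0,18] y:[33/2,53/2] z:[46/3,17] -> hit [33/2,17], descend [1, 7]
        N1 x:[12,18] y:[33/2,35/2] z:[47/3,50/3] -> hit [33/2,50/3] leaf, test {P0@t=33/2}
        N7 x:[0,1] y:[51/2,53/2] z:[46/3,17] -> miss, prune
  N8 x:[18,28] y:[9,21] z:[34/3,61/3] -> hit [18,61/3], descend [16, 20]
    N16 x:[18,28] y:[9,21] z:[34/3,14] -> miss, prune
    N20 x:[18,24] y:[9,20] z:[16,61/3] -> hit [18,20], descend [9, 13]
      N9 x:[19,24] y:[25/2,20] z:[16,61/3] -> hit [19,20], descend [12, 17]
        N12 x:[19,22] y:[25/2,15] z:[16,52/3] -> miss, prune
        N17 x:[20,24] y:[39/2,20] z:[59/3,61/3] -> hit [20,20] leaf, test {P5@t=20}
      N13 x:[18,21] y:[9,23/2] z:[50/3,18] -> miss, prune

15 AABB tests over nodes [0, 2, 19, 22, 3, 6, 1, 7, 8, 16, 20, 9, 12, 17, 13]; 2 leaves entered; closest P0.

== RESULT ==
15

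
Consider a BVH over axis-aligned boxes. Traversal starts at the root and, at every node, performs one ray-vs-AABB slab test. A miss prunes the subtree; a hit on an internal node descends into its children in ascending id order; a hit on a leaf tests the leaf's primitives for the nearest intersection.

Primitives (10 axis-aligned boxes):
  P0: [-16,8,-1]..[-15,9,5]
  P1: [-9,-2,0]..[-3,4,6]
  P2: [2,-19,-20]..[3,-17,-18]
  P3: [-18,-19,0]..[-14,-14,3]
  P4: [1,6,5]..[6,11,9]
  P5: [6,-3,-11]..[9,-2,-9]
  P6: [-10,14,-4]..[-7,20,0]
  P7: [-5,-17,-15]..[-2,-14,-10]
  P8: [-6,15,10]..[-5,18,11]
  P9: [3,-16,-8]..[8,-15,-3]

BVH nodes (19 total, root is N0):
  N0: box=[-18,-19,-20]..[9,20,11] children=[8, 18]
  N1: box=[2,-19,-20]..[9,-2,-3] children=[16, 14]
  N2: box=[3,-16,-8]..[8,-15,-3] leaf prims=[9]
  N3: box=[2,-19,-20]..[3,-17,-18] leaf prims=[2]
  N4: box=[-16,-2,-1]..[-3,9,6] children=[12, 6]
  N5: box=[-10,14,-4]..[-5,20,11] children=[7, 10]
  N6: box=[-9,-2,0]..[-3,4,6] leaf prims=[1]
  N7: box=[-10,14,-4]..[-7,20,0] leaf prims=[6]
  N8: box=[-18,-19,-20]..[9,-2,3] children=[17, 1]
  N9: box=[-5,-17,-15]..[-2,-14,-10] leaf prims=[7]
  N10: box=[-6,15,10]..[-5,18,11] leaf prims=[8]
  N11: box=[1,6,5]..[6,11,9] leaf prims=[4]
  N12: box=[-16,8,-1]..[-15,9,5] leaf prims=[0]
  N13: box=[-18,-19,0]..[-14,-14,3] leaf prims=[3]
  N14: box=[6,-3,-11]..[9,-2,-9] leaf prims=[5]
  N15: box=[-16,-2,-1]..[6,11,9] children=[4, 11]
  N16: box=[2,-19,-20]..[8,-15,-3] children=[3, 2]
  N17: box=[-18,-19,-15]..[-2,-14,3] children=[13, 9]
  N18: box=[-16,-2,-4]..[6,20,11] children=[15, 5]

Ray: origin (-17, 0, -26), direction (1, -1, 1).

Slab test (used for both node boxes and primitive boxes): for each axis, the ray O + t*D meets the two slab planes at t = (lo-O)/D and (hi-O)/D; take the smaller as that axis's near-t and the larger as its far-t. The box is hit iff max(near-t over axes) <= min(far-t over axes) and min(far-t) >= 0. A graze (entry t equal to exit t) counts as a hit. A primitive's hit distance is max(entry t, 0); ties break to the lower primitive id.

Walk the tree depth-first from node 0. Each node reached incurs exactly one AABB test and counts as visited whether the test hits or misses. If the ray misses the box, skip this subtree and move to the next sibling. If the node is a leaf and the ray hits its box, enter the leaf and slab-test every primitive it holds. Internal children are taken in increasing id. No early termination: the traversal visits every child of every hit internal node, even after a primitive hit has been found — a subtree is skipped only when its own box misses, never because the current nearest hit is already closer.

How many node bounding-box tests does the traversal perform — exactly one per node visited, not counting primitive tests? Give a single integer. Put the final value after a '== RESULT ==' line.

Traverse from the root:
N0 x:[-1,26] y:[-20,19] z:[6,37] -> hit [6,19], descend [8, 18]
  N8 x:[-1,26] y:[2,19] z:[6,29] -> hit [6,19], descend [1, 17]
    N1 x:[19,26] y:[2,19] z:[6,23] -> hit [19,19], descend [14, 16]
      N14 x:[23,26] y:[2,3] z:[15,17] -> miss, prune
      N16 x:[19,25] y:[15,19] z:[6,23] -> hit [19,19], descend [2, 3]
        N2 x:[20,25] y:[15,16] z:[18,23] -> miss, prune
        N3 x:[19,20] y:[17,19] z:[6,8] -> miss, prune
    N17 x:[-1,15] y:[14,19] z:[11,29] -> hit [14,15], descend [9, 13]
      N9 x:[12,15] y:[14,17] z:[11,16] -> hit [14,15] leaf, test {P7@t=14}
      N13 x:[-1,3] y:[14,19] z:[26,29] -> miss, prune
  N18 x:[1,23] y:[-20,2] z:[22,37] -> miss, prune

Visited [0, 8, 1, 14, 16, 2, 3, 17, 9, 13, 18]. Tests: 11 box, 1 leaf. Nearest: P7.

== RESULT ==
11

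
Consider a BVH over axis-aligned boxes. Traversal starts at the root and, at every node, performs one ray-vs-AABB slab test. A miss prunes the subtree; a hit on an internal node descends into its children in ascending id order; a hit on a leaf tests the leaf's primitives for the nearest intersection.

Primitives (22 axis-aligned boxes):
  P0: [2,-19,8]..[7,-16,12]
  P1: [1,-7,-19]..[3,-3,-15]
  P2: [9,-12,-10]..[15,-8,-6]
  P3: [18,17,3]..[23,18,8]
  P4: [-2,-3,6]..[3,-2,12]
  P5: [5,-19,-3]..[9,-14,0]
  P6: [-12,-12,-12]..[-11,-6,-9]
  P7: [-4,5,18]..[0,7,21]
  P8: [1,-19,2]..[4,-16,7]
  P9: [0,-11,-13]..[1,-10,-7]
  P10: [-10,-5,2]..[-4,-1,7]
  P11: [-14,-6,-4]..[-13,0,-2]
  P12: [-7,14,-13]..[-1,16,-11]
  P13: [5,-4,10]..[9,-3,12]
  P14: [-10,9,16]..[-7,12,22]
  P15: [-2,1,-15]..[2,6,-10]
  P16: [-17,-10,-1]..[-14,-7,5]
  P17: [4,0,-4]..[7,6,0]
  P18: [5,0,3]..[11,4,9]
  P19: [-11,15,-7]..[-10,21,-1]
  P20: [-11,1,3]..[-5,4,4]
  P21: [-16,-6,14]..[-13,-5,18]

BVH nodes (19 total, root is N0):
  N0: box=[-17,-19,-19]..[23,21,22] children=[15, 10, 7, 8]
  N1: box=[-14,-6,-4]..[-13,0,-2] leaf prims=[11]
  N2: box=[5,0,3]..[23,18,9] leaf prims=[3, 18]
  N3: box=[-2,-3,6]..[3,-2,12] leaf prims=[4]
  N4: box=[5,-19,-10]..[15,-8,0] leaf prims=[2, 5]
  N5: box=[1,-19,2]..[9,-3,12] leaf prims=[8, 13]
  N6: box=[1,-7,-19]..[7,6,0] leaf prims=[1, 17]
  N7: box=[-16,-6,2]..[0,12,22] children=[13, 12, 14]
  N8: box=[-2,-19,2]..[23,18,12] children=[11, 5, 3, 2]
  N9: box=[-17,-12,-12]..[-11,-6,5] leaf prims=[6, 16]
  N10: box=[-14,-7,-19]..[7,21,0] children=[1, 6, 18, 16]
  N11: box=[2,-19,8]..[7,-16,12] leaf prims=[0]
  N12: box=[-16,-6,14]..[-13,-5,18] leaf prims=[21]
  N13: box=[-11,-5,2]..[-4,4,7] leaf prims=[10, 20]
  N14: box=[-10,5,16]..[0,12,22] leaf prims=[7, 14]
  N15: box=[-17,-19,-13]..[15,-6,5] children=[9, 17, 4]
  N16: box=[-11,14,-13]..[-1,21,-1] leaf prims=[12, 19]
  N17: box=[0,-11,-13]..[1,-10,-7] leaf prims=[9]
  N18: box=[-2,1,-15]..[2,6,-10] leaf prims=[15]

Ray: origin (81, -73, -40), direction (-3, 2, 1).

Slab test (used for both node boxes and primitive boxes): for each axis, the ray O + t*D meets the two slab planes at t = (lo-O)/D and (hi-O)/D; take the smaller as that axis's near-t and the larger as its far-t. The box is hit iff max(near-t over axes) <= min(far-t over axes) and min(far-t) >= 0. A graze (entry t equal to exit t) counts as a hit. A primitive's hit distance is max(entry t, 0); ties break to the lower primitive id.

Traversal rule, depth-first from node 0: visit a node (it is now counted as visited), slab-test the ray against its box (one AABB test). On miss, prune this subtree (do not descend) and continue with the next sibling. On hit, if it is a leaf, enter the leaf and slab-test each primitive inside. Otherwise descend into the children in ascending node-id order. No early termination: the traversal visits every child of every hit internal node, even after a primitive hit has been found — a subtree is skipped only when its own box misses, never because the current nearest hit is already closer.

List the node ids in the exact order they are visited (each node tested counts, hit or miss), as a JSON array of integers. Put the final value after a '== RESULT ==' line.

Walk:
N0 x:[58/3,98/3] y:[27,47] z:[21,62] -> hit [27,98/3], descend [7, 8, 10, 15]
  N7 x:[27,97/3] y:[67/2,85/2] z:[42,62] -> miss, prune
  N8 x:[58/3,83/3] y:[27,91/2] z:[42,52] -> miss, prune
  N10 x:[74/3,95/3] y:[33,47] z:[21,40] -> miss, prune
  N15 x:[22,98/3] y:[27,67/2] z:[27,45] -> hit [27,98/3], descend [4, 9, 17]
    N4 x:[22,76/3] y:[27,65/2] z:[30,40] -> miss, prune
    N9 x:[92/3,98/3] y:[61/2,67/2] z:[28,45] -> hit [92/3,98/3] leaf, test {P6@t=92/3, P16(miss)}
    N17 x:[80/3,27] y:[31,63/2] z:[27,33] -> miss, prune

Visited [0, 7, 8, 10, 15, 4, 9, 17]. Tests: 8 box, 1 leaf. Nearest: P6.

== RESULT ==
[0, 7, 8, 10, 15, 4, 9, 17]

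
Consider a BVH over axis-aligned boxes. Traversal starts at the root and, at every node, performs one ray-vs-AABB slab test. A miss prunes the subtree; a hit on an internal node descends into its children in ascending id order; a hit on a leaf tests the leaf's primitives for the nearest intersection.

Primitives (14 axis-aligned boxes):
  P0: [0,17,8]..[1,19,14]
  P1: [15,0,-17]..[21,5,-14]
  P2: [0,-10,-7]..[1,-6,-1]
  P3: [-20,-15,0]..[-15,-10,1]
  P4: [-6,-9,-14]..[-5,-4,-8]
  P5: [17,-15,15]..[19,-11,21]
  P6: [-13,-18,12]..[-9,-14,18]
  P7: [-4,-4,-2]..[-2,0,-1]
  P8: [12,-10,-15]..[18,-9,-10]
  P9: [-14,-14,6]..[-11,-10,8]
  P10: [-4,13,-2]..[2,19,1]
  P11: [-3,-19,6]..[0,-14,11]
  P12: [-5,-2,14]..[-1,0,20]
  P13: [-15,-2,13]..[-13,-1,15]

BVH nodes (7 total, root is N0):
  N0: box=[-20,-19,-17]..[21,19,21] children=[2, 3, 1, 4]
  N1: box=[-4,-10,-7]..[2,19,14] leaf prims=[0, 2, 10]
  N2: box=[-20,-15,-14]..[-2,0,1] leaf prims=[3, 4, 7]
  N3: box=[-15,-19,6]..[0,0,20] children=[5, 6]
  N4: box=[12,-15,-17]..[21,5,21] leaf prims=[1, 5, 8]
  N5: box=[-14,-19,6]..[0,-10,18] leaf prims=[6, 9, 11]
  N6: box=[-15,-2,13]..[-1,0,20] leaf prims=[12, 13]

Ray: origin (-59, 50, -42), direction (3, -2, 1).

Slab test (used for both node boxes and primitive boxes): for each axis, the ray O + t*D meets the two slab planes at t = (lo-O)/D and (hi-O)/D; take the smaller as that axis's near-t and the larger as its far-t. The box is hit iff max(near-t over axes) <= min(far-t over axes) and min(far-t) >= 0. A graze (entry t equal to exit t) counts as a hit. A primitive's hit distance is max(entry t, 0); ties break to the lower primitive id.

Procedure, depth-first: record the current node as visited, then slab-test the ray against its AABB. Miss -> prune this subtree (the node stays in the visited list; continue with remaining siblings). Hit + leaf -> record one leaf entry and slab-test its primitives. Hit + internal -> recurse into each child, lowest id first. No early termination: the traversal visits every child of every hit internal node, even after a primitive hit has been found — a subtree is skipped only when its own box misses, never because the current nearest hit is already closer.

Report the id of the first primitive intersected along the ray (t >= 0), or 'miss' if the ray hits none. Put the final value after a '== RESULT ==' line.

Walk:
N0 x:[13,80/3] y:[31/2,69/2] z:[25,63] -> hit [25,80/3], descend [1, 2, 3, 4]
  N1 x:[55/3,61/3] y:[31/2,30] z:[35,56] -> miss, prune
  N2 x:[13,19] y:[25,65/2] z:[28,43] -> miss, prune
  N3 x:[44/3,59/3] y:[25,69/2] z:[48,62] -> miss, prune
  N4 x:[71/3,80/3] y:[45/2,65/2] z:[25,63] -> hit [25,80/3] leaf, test {P1@t=25, P5(miss), P8(miss)}

Visited [0, 1, 2, 3, 4]. Tests: 5 box, 1 leaf. Nearest: P1.

== RESULT ==
1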